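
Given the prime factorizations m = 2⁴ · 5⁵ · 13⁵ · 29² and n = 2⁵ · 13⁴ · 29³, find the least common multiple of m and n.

max exponent per prime: 2⁵ · 5⁵ · 13⁵ · 29³ = 905546497700000

905546497700000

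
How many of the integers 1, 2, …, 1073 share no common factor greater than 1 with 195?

Prime factors of 195: 3, 5, 13. Count integers ≤ 1073 divisible by none of them.
By inclusion–exclusion: 1073 − ⌊1073/3⌋ − ⌊1073/5⌋ − ⌊1073/13⌋ + ⌊1073/15⌋ + ⌊1073/39⌋ + ⌊1073/65⌋ − ⌊1073/195⌋ = 529.

529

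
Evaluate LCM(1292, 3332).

gcd first: 3332 = 2·1292 + 748; 1292 = 1·748 + 544; 748 = 1·544 + 204; 544 = 2·204 + 136; 204 = 1·136 + 68; 136 = 2·68 + 0 → gcd = 68
lcm = 1292·3332/gcd = 4304944/68 = 63308

63308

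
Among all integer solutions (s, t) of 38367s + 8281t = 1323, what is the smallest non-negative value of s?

gcd(38367, 8281) = 49 (Euclid: 38367 = 4·8281 + 5243; 8281 = 1·5243 + 3038; 5243 = 1·3038 + 2205; 3038 = 1·2205 + 833; 2205 = 2·833 + 539; 833 = 1·539 + 294; 539 = 1·294 + 245; 294 = 1·245 + 49; 245 = 5·49 + 0), and 49 | 1323.
Extended Euclid: 38367·(-30) + 8281·(139) = 49. Scale by 27: s₀ = -810.
General solution s = s₀ + 169k; reducing mod 169 gives s = 35 (and t = -162).

35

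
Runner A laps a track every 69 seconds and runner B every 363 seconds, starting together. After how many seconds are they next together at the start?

8349

69 = 3 · 23; 363 = 3 · 11²
max exponents: 3 · 11² · 23 = 8349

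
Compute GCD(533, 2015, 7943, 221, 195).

13

gcd(533, 2015): 2015 = 3·533 + 416; 533 = 1·416 + 117; 416 = 3·117 + 65; 117 = 1·65 + 52; 65 = 1·52 + 13; 52 = 4·13 + 0 → 13
gcd(13, 7943): 7943 = 611·13 + 0 → 13
gcd(13, 221): 221 = 17·13 + 0 → 13
gcd(13, 195): 195 = 15·13 + 0 → 13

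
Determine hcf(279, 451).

1

Euclid: 451 = 1·279 + 172; 279 = 1·172 + 107; 172 = 1·107 + 65; 107 = 1·65 + 42; 65 = 1·42 + 23; 42 = 1·23 + 19; 23 = 1·19 + 4; 19 = 4·4 + 3; 4 = 1·3 + 1; 3 = 3·1 + 0. Last nonzero remainder: 1.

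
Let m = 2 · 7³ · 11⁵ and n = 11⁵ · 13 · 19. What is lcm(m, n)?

27288803542

max exponent per prime: 2 · 7³ · 11⁵ · 13 · 19 = 27288803542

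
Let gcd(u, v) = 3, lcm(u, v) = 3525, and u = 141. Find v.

u·v = gcd·lcm = 3·3525 = 10575, so v = 10575/141 = 75.

75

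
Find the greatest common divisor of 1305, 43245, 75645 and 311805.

gcd(1305, 43245): 43245 = 33·1305 + 180; 1305 = 7·180 + 45; 180 = 4·45 + 0 → 45
gcd(45, 75645): 75645 = 1681·45 + 0 → 45
gcd(45, 311805): 311805 = 6929·45 + 0 → 45

45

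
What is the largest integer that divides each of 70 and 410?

10

Euclid: 410 = 5·70 + 60; 70 = 1·60 + 10; 60 = 6·10 + 0. Last nonzero remainder: 10.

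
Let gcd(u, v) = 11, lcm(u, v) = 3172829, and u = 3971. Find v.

8789

u·v = gcd·lcm = 11·3172829 = 34901119, so v = 34901119/3971 = 8789.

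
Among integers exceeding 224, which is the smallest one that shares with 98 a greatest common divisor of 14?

238

98 = 14·7. Any x with gcd(x, 98) = 14 is a multiple of 14, say 14s, with s coprime to 7.
Need s > 224/14, so s ≥ 17. First s ≥ 17 with gcd(s, 7) = 1 is s = 17. Thus x = 14·17 = 238.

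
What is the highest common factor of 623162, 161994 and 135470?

gcd(623162, 161994): 623162 = 3·161994 + 137180; 161994 = 1·137180 + 24814; 137180 = 5·24814 + 13110; 24814 = 1·13110 + 11704; 13110 = 1·11704 + 1406; 11704 = 8·1406 + 456; 1406 = 3·456 + 38; 456 = 12·38 + 0 → 38
gcd(38, 135470): 135470 = 3565·38 + 0 → 38

38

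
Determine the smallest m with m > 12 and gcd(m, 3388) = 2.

Multiples of 2 above 12: 2·7, 2·8, … . Need the cofactor coprime to 3388/2 = 1694.
Checking s = 7, 8, … the first with gcd(s, 1694) = 1 is s = 9, giving 18.

18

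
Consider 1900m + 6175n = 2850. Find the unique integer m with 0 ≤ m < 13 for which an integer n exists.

Reduce mod 6175: 1900m ≡ 2850 (mod 6175). With g = gcd(1900, 6175) = 475 dividing 2850, divide through: 4m ≡ 6 (mod 13).
Since gcd(4, 13) = 1, m ≡ 6·(4)⁻¹ ≡ 8 (mod 13). Smallest non-negative: 8.

8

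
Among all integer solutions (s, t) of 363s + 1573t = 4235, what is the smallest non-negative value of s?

3

gcd(363, 1573) = 121 (Euclid: 1573 = 4·363 + 121; 363 = 3·121 + 0), and 121 | 4235.
Extended Euclid: 363·(-4) + 1573·(1) = 121. Scale by 35: s₀ = -140.
General solution s = s₀ + 13k; reducing mod 13 gives s = 3 (and t = 2).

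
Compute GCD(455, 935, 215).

5

gcd(455, 935): 935 = 2·455 + 25; 455 = 18·25 + 5; 25 = 5·5 + 0 → 5
gcd(5, 215): 215 = 43·5 + 0 → 5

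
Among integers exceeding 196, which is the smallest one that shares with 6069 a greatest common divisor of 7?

gcd(k, 6069) = 7 forces 7 | k; write k = 7s. Then gcd(7s, 7·867) = 7·gcd(s, 867), so need gcd(s, 867) = 1.
7s > 196 gives s ≥ 29. The least s ≥ 29 coprime to 867 is 29, so k = 7·29 = 203.

203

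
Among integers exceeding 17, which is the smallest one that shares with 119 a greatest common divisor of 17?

gcd(k, 119) = 17 forces 17 | k; write k = 17s. Then gcd(17s, 17·7) = 17·gcd(s, 7), so need gcd(s, 7) = 1.
17s > 17 gives s ≥ 2. The least s ≥ 2 coprime to 7 is 2, so k = 17·2 = 34.

34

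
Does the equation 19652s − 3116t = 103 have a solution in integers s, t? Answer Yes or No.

By Bézout, 19652s − 3116t = 103 has integer solutions iff gcd(19652, 3116) | 103.
Euclid: 19652 = 6·3116 + 956; 3116 = 3·956 + 248; 956 = 3·248 + 212; 248 = 1·212 + 36; 212 = 5·36 + 32; 36 = 1·32 + 4; 32 = 8·4 + 0. gcd = 4; 103 mod 4 = 3. No.

No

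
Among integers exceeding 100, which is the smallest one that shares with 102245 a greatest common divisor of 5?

Multiples of 5 above 100: 5·21, 5·22, … . Need the cofactor coprime to 102245/5 = 20449.
Checking s = 21, 22, … the first with gcd(s, 20449) = 1 is s = 21, giving 105.

105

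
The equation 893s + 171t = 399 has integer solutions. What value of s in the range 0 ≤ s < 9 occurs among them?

6

Reduce mod 171: 893s ≡ 399 (mod 171). With g = gcd(893, 171) = 19 dividing 399, divide through: 47s ≡ 21 (mod 9).
Since gcd(47, 9) = 1, s ≡ 21·(47)⁻¹ ≡ 6 (mod 9). Smallest non-negative: 6.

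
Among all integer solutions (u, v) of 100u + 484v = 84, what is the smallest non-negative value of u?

117

Euclid: 484 = 4·100 + 84; 100 = 1·84 + 16; 84 = 5·16 + 4; 16 = 4·4 + 0 → gcd = 4; 84 = 4·21.
Back-substitution yields 100·(-29) + 484·(6) = 4, so one solution is u = -29·21 = -609, v = 6·21 = 126.
Solutions in u differ by 484/4 = 121; the one in [0, 121) is -609 mod 121 = 117.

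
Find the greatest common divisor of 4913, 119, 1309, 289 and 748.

gcd(4913, 119): 4913 = 41·119 + 34; 119 = 3·34 + 17; 34 = 2·17 + 0 → 17
gcd(17, 1309): 1309 = 77·17 + 0 → 17
gcd(17, 289): 289 = 17·17 + 0 → 17
gcd(17, 748): 748 = 44·17 + 0 → 17

17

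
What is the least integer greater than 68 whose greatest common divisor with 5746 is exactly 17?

Multiples of 17 above 68: 17·5, 17·6, … . Need the cofactor coprime to 5746/17 = 338.
Checking s = 5, 6, … the first with gcd(s, 338) = 1 is s = 5, giving 85.

85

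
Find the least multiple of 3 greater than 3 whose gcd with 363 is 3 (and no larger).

gcd(m, 363) = 3 forces 3 | m; write m = 3s. Then gcd(3s, 3·121) = 3·gcd(s, 121), so need gcd(s, 121) = 1.
3s > 3 gives s ≥ 2. The least s ≥ 2 coprime to 121 is 2, so m = 3·2 = 6.

6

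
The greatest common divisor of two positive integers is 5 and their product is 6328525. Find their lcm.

gcd·lcm = product, so lcm = 6328525/5 = 1265705.

1265705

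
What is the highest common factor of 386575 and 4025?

386575 = 5² · 7 · 47²
4025 = 5² · 7 · 23
Common: 5² · 7 = 175

175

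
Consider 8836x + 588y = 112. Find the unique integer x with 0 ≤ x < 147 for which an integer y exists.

Euclid: 8836 = 15·588 + 16; 588 = 36·16 + 12; 16 = 1·12 + 4; 12 = 3·4 + 0 → gcd = 4; 112 = 4·28.
Back-substitution yields 8836·(37) + 588·(-556) = 4, so one solution is x = 37·28 = 1036, y = -556·28 = -15568.
Solutions in x differ by 588/4 = 147; the one in [0, 147) is 1036 mod 147 = 7.

7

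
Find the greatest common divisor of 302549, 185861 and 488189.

221

gcd(302549, 185861): 302549 = 1·185861 + 116688; 185861 = 1·116688 + 69173; 116688 = 1·69173 + 47515; 69173 = 1·47515 + 21658; 47515 = 2·21658 + 4199; 21658 = 5·4199 + 663; 4199 = 6·663 + 221; 663 = 3·221 + 0 → 221
gcd(221, 488189): 488189 = 2209·221 + 0 → 221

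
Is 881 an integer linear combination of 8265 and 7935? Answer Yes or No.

No

By Bézout, 8265m + 7935n = 881 has integer solutions iff gcd(8265, 7935) | 881.
Euclid: 8265 = 1·7935 + 330; 7935 = 24·330 + 15; 330 = 22·15 + 0. gcd = 15; 881 mod 15 = 11. No.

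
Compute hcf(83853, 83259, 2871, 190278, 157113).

99

gcd(83853, 83259): 83853 = 1·83259 + 594; 83259 = 140·594 + 99; 594 = 6·99 + 0 → 99
gcd(99, 2871): 2871 = 29·99 + 0 → 99
gcd(99, 190278): 190278 = 1922·99 + 0 → 99
gcd(99, 157113): 157113 = 1587·99 + 0 → 99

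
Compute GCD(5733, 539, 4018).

49

5733 = 3² · 7² · 13; 539 = 7² · 11; 4018 = 2 · 7² · 41
gcd takes min exponent of each prime: 7² = 49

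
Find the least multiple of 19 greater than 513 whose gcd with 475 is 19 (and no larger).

532

Multiples of 19 above 513: 19·28, 19·29, … . Need the cofactor coprime to 475/19 = 25.
Checking s = 28, 29, … the first with gcd(s, 25) = 1 is s = 28, giving 532.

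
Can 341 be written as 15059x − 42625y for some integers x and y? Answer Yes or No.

Yes

gcd(15059, 42625): 42625 = 2·15059 + 12507; 15059 = 1·12507 + 2552; 12507 = 4·2552 + 2299; 2552 = 1·2299 + 253; 2299 = 9·253 + 22; 253 = 11·22 + 11; 22 = 2·11 + 0 → 11
11 divides 341, so a solution exists.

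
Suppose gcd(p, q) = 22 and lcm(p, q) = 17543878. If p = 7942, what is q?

p·q = gcd·lcm = 22·17543878 = 385965316, so q = 385965316/7942 = 48598.

48598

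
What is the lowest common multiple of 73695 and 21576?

73695 = 3 · 5 · 17³; 21576 = 2³ · 3 · 29 · 31
max exponents: 2³ · 3 · 5 · 17³ · 29 · 31 = 530014440

530014440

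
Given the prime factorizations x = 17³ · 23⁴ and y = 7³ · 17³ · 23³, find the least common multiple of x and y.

max exponent per prime: 7³ · 17³ · 23⁴ = 471576579719

471576579719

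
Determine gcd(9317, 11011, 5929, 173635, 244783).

847

gcd(9317, 11011): 11011 = 1·9317 + 1694; 9317 = 5·1694 + 847; 1694 = 2·847 + 0 → 847
gcd(847, 5929): 5929 = 7·847 + 0 → 847
gcd(847, 173635): 173635 = 205·847 + 0 → 847
gcd(847, 244783): 244783 = 289·847 + 0 → 847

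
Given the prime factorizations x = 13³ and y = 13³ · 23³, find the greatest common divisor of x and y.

2197

min exponent per shared prime: 13³ = 2197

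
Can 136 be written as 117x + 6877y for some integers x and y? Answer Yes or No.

gcd(117, 6877): 6877 = 58·117 + 91; 117 = 1·91 + 26; 91 = 3·26 + 13; 26 = 2·13 + 0 → 13
13 does not divide 136, so a solution does not exist.

No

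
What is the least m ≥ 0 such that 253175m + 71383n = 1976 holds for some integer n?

Reduce mod 71383: 253175m ≡ 1976 (mod 71383). With g = gcd(253175, 71383) = 247 dividing 1976, divide through: 1025m ≡ 8 (mod 289).
Since gcd(1025, 289) = 1, m ≡ 8·(1025)⁻¹ ≡ 22 (mod 289). Smallest non-negative: 22.

22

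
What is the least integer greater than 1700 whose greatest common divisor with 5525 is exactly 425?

2125

gcd(k, 5525) = 425 forces 425 | k; write k = 425s. Then gcd(425s, 425·13) = 425·gcd(s, 13), so need gcd(s, 13) = 1.
425s > 1700 gives s ≥ 5. The least s ≥ 5 coprime to 13 is 5, so k = 425·5 = 2125.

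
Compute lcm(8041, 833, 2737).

9062207

8041 = 11 · 17 · 43; 833 = 7² · 17; 2737 = 7 · 17 · 23
lcm takes max exponent of each prime: 7² · 11 · 17 · 23 · 43 = 9062207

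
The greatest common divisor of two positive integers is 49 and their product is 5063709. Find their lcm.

103341

Since gcd(u,v)·lcm(u,v) = uv, lcm = 5063709/49 = 103341.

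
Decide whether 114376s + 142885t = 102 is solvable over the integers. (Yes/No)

gcd(114376, 142885): 142885 = 1·114376 + 28509; 114376 = 4·28509 + 340; 28509 = 83·340 + 289; 340 = 1·289 + 51; 289 = 5·51 + 34; 51 = 1·34 + 17; 34 = 2·17 + 0 → 17
17 divides 102, so a solution exists.

Yes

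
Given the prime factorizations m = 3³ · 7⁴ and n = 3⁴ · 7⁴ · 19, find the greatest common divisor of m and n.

min exponent per shared prime: 3³ · 7⁴ = 64827

64827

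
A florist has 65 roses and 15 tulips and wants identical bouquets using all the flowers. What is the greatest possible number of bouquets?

Euclid: 65 = 4·15 + 5; 15 = 3·5 + 0. Last nonzero remainder: 5.

5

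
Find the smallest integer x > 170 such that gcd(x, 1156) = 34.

1156 = 34·34. Any x with gcd(x, 1156) = 34 is a multiple of 34, say 34s, with s coprime to 34.
Need s > 170/34, so s ≥ 6. First s ≥ 6 with gcd(s, 34) = 1 is s = 7. Thus x = 34·7 = 238.

238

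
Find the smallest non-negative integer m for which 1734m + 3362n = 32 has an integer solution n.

1301

gcd(1734, 3362) = 2 (Euclid: 3362 = 1·1734 + 1628; 1734 = 1·1628 + 106; 1628 = 15·106 + 38; 106 = 2·38 + 30; 38 = 1·30 + 8; 30 = 3·8 + 6; 8 = 1·6 + 2; 6 = 3·2 + 0), and 2 | 32.
Extended Euclid: 1734·(-444) + 3362·(229) = 2. Scale by 16: m₀ = -7104.
General solution m = m₀ + 1681t; reducing mod 1681 gives m = 1301 (and n = -671).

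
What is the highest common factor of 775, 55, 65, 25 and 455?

5

775 = 5² · 31; 55 = 5 · 11; 65 = 5 · 13; 25 = 5²; 455 = 5 · 7 · 13
gcd takes min exponent of each prime: 5 = 5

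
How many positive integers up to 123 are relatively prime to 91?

98

91 = 7·13. Inclusion–exclusion on these primes:
123 − ⌊123/7⌋ − ⌊123/13⌋ + ⌊123/91⌋ = 98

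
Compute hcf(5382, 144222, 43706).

gcd(5382, 144222): 144222 = 26·5382 + 4290; 5382 = 1·4290 + 1092; 4290 = 3·1092 + 1014; 1092 = 1·1014 + 78; 1014 = 13·78 + 0 → 78
gcd(78, 43706): 43706 = 560·78 + 26; 78 = 3·26 + 0 → 26

26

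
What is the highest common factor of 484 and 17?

484 = 2² · 11²
17 = 17
Common: 1 = 1

1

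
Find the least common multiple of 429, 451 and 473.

lcm(429, 451) = 429·451/gcd = 193479/11 = 17589
lcm(17589, 473) = 17589·473/gcd = 8319597/11 = 756327

756327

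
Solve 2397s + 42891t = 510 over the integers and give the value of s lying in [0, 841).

gcd(2397, 42891) = 51 (Euclid: 42891 = 17·2397 + 2142; 2397 = 1·2142 + 255; 2142 = 8·255 + 102; 255 = 2·102 + 51; 102 = 2·51 + 0), and 51 | 510.
Extended Euclid: 2397·(340) + 42891·(-19) = 51. Scale by 10: s₀ = 3400.
General solution s = s₀ + 841k; reducing mod 841 gives s = 36 (and t = -2).

36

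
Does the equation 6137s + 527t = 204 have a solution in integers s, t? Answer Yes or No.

gcd(6137, 527): 6137 = 11·527 + 340; 527 = 1·340 + 187; 340 = 1·187 + 153; 187 = 1·153 + 34; 153 = 4·34 + 17; 34 = 2·17 + 0 → 17
17 divides 204, so a solution exists.

Yes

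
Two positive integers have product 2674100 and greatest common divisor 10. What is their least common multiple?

267410

For any two positive integers, gcd × lcm equals their product. Hence lcm = 2674100 / 10 = 267410.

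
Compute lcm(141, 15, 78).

18330

141 = 3 · 47; 15 = 3 · 5; 78 = 2 · 3 · 13
lcm takes max exponent of each prime: 2 · 3 · 5 · 13 · 47 = 18330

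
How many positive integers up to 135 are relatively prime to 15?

Prime factors of 15: 3, 5. Count integers ≤ 135 divisible by none of them.
By inclusion–exclusion: 135 − ⌊135/3⌋ − ⌊135/5⌋ + ⌊135/15⌋ = 72.

72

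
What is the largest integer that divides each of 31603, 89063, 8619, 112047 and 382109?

2873

gcd(31603, 89063): 89063 = 2·31603 + 25857; 31603 = 1·25857 + 5746; 25857 = 4·5746 + 2873; 5746 = 2·2873 + 0 → 2873
gcd(2873, 8619): 8619 = 3·2873 + 0 → 2873
gcd(2873, 112047): 112047 = 39·2873 + 0 → 2873
gcd(2873, 382109): 382109 = 133·2873 + 0 → 2873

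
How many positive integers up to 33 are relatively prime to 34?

16

Prime factors of 34: 2, 17. Count integers ≤ 33 divisible by none of them.
By inclusion–exclusion: 33 − ⌊33/2⌋ − ⌊33/17⌋ + ⌊33/34⌋ = 16.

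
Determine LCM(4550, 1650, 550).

150150

4550 = 2 · 5² · 7 · 13; 1650 = 2 · 3 · 5² · 11; 550 = 2 · 5² · 11
lcm takes max exponent of each prime: 2 · 3 · 5² · 7 · 11 · 13 = 150150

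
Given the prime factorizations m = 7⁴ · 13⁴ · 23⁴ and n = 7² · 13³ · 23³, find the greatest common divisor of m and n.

min exponent per shared prime: 7² · 13³ · 23³ = 1309814051

1309814051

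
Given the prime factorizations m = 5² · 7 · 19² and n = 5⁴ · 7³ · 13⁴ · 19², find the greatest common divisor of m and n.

min exponent per shared prime: 5² · 7 · 19² = 63175

63175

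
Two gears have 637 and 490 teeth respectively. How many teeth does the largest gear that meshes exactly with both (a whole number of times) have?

637 = 7² · 13
490 = 2 · 5 · 7²
Common: 7² = 49

49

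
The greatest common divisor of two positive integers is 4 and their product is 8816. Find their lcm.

Since gcd(p,q)·lcm(p,q) = pq, lcm = 8816/4 = 2204.

2204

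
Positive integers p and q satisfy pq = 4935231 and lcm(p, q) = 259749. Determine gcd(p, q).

19

From gcd × lcm = pq: gcd = 4935231 / 259749 = 19.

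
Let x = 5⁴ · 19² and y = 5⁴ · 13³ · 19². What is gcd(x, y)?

min exponent per shared prime: 5⁴ · 19² = 225625

225625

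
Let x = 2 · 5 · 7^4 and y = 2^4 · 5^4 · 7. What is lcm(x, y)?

max exponent per prime: 2^4 · 5^4 · 7^4 = 24010000

24010000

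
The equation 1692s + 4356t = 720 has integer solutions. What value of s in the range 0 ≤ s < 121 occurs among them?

gcd(1692, 4356) = 36 (Euclid: 4356 = 2·1692 + 972; 1692 = 1·972 + 720; 972 = 1·720 + 252; 720 = 2·252 + 216; 252 = 1·216 + 36; 216 = 6·36 + 0), and 36 | 720.
Extended Euclid: 1692·(-18) + 4356·(7) = 36. Scale by 20: s₀ = -360.
General solution s = s₀ + 121k; reducing mod 121 gives s = 3 (and t = -1).

3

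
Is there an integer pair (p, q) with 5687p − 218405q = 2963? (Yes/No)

No

gcd(5687, 218405): 218405 = 38·5687 + 2299; 5687 = 2·2299 + 1089; 2299 = 2·1089 + 121; 1089 = 9·121 + 0 → 121
121 does not divide 2963, so a solution does not exist.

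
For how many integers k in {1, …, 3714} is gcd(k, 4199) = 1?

Prime factors of 4199: 13, 17, 19. Count integers ≤ 3714 divisible by none of them.
By inclusion–exclusion: 3714 − ⌊3714/13⌋ − ⌊3714/17⌋ − ⌊3714/19⌋ + ⌊3714/221⌋ + ⌊3714/247⌋ + ⌊3714/323⌋ − ⌊3714/4199⌋ = 3058.

3058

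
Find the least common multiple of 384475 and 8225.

18070325

gcd first: 384475 = 46·8225 + 6125; 8225 = 1·6125 + 2100; 6125 = 2·2100 + 1925; 2100 = 1·1925 + 175; 1925 = 11·175 + 0 → gcd = 175
lcm = 384475·8225/gcd = 3162306875/175 = 18070325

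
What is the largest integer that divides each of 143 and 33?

11

143 = 11 · 13
33 = 3 · 11
Common: 11 = 11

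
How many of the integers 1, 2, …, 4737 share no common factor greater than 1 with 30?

1263

Prime factors of 30: 2, 3, 5. Count integers ≤ 4737 divisible by none of them.
By inclusion–exclusion: 4737 − ⌊4737/2⌋ − ⌊4737/3⌋ − ⌊4737/5⌋ + ⌊4737/6⌋ + ⌊4737/10⌋ + ⌊4737/15⌋ − ⌊4737/30⌋ = 1263.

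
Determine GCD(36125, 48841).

Euclid: 48841 = 1·36125 + 12716; 36125 = 2·12716 + 10693; 12716 = 1·10693 + 2023; 10693 = 5·2023 + 578; 2023 = 3·578 + 289; 578 = 2·289 + 0. Last nonzero remainder: 289.

289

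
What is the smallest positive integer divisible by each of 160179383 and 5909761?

160179383 = 7² · 13² · 23 · 29²; 5909761 = 11² · 13² · 17²
max exponents: 7² · 11² · 13² · 17² · 23 · 29² = 5601312844127

5601312844127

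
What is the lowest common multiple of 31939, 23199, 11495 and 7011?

31939 = 19 · 41²; 23199 = 3 · 11 · 19 · 37; 11495 = 5 · 11² · 19; 7011 = 3² · 19 · 41
lcm takes max exponent of each prime: 3² · 5 · 11² · 19 · 37 · 41² = 6434590635

6434590635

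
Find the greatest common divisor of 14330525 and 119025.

25

Euclid: 14330525 = 120·119025 + 47525; 119025 = 2·47525 + 23975; 47525 = 1·23975 + 23550; 23975 = 1·23550 + 425; 23550 = 55·425 + 175; 425 = 2·175 + 75; 175 = 2·75 + 25; 75 = 3·25 + 0. Last nonzero remainder: 25.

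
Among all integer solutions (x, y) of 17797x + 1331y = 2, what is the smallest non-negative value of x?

97

gcd(17797, 1331) = 1 (Euclid: 17797 = 13·1331 + 494; 1331 = 2·494 + 343; 494 = 1·343 + 151; 343 = 2·151 + 41; 151 = 3·41 + 28; 41 = 1·28 + 13; 28 = 2·13 + 2; 13 = 6·2 + 1; 2 = 2·1 + 0), and 1 | 2.
Extended Euclid: 17797·(-617) + 1331·(8250) = 1. Scale by 2: x₀ = -1234.
General solution x = x₀ + 1331t; reducing mod 1331 gives x = 97 (and y = -1297).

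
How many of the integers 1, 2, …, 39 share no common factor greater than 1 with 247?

34

Prime factors of 247: 13, 19. Count integers ≤ 39 divisible by none of them.
By inclusion–exclusion: 39 − ⌊39/13⌋ − ⌊39/19⌋ + ⌊39/247⌋ = 34.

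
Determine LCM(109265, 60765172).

510731270660

109265 = 5 · 13 · 41²; 60765172 = 2² · 13 · 23² · 47²
max exponents: 2² · 5 · 13 · 23² · 41² · 47² = 510731270660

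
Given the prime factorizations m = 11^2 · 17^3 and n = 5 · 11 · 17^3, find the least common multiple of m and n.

2972365

max exponent per prime: 5 · 11^2 · 17^3 = 2972365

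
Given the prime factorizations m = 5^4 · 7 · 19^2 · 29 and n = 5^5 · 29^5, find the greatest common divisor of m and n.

18125

min exponent per shared prime: 5^4 · 29 = 18125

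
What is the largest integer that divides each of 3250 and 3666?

26

3250 = 2 · 5³ · 13
3666 = 2 · 3 · 13 · 47
Common: 2 · 13 = 26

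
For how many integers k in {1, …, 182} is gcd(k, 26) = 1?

84

Prime factors of 26: 2, 13. Count integers ≤ 182 divisible by none of them.
By inclusion–exclusion: 182 − ⌊182/2⌋ − ⌊182/13⌋ + ⌊182/26⌋ = 84.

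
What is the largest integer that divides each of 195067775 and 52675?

1225

Euclid: 195067775 = 3703·52675 + 12250; 52675 = 4·12250 + 3675; 12250 = 3·3675 + 1225; 3675 = 3·1225 + 0. Last nonzero remainder: 1225.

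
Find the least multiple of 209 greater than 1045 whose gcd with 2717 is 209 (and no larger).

gcd(x, 2717) = 209 forces 209 | x; write x = 209s. Then gcd(209s, 209·13) = 209·gcd(s, 13), so need gcd(s, 13) = 1.
209s > 1045 gives s ≥ 6. The least s ≥ 6 coprime to 13 is 6, so x = 209·6 = 1254.

1254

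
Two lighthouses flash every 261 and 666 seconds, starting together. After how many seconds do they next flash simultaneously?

19314

261 = 3² · 29; 666 = 2 · 3² · 37
max exponents: 2 · 3² · 29 · 37 = 19314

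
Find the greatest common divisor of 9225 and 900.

Euclid: 9225 = 10·900 + 225; 900 = 4·225 + 0. Last nonzero remainder: 225.

225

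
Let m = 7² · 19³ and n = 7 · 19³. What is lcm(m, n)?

336091

max exponent per prime: 7² · 19³ = 336091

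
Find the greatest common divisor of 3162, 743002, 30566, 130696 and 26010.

34

gcd(3162, 743002): 743002 = 234·3162 + 3094; 3162 = 1·3094 + 68; 3094 = 45·68 + 34; 68 = 2·34 + 0 → 34
gcd(34, 30566): 30566 = 899·34 + 0 → 34
gcd(34, 130696): 130696 = 3844·34 + 0 → 34
gcd(34, 26010): 26010 = 765·34 + 0 → 34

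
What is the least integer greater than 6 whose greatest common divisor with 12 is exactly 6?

12 = 6·2. Any x with gcd(x, 12) = 6 is a multiple of 6, say 6s, with s coprime to 2.
Need s > 6/6, so s ≥ 2. First s ≥ 2 with gcd(s, 2) = 1 is s = 3. Thus x = 6·3 = 18.

18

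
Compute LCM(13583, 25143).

1181721

13583 = 17² · 47; 25143 = 3 · 17² · 29
max exponents: 3 · 17² · 29 · 47 = 1181721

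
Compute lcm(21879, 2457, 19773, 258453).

171525693339

21879 = 3² · 11 · 13 · 17; 2457 = 3³ · 7 · 13; 19773 = 3² · 13³; 258453 = 3² · 13 · 47²
lcm takes max exponent of each prime: 3³ · 7 · 11 · 13³ · 17 · 47² = 171525693339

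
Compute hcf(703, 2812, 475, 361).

703 = 19 · 37; 2812 = 2² · 19 · 37; 475 = 5² · 19; 361 = 19²
gcd takes min exponent of each prime: 19 = 19

19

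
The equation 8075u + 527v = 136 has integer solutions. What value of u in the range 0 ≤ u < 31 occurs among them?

Reduce mod 527: 8075u ≡ 136 (mod 527). With g = gcd(8075, 527) = 17 dividing 136, divide through: 475u ≡ 8 (mod 31).
Since gcd(475, 31) = 1, u ≡ 8·(475)⁻¹ ≡ 7 (mod 31). Smallest non-negative: 7.

7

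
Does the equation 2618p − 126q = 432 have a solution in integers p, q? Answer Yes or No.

No

gcd(2618, 126): 2618 = 20·126 + 98; 126 = 1·98 + 28; 98 = 3·28 + 14; 28 = 2·14 + 0 → 14
14 does not divide 432, so a solution does not exist.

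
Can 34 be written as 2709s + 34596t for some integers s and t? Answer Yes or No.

No

gcd(2709, 34596): 34596 = 12·2709 + 2088; 2709 = 1·2088 + 621; 2088 = 3·621 + 225; 621 = 2·225 + 171; 225 = 1·171 + 54; 171 = 3·54 + 9; 54 = 6·9 + 0 → 9
9 does not divide 34, so a solution does not exist.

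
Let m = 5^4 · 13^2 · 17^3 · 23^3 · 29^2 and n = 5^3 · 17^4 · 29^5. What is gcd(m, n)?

min exponent per shared prime: 5^3 · 17^3 · 29^2 = 516479125

516479125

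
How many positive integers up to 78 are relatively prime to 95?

59

95 = 5·19. Inclusion–exclusion on these primes:
78 − ⌊78/5⌋ − ⌊78/19⌋ + ⌊78/95⌋ = 59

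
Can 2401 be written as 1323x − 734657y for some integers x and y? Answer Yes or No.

By Bézout, 1323x − 734657y = 2401 has integer solutions iff gcd(1323, 734657) | 2401.
Euclid: 734657 = 555·1323 + 392; 1323 = 3·392 + 147; 392 = 2·147 + 98; 147 = 1·98 + 49; 98 = 2·49 + 0. gcd = 49; 2401 mod 49 = 0. Yes.

Yes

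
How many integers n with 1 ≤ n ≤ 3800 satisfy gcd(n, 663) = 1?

Prime factors of 663: 3, 13, 17. Count integers ≤ 3800 divisible by none of them.
By inclusion–exclusion: 3800 − ⌊3800/3⌋ − ⌊3800/13⌋ − ⌊3800/17⌋ + ⌊3800/39⌋ + ⌊3800/51⌋ + ⌊3800/221⌋ − ⌊3800/663⌋ = 2202.

2202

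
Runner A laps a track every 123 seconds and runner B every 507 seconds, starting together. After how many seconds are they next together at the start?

gcd first: 507 = 4·123 + 15; 123 = 8·15 + 3; 15 = 5·3 + 0 → gcd = 3
lcm = 123·507/gcd = 62361/3 = 20787

20787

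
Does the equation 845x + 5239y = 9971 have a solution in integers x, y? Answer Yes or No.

Yes

By Bézout, 845x + 5239y = 9971 has integer solutions iff gcd(845, 5239) | 9971.
Euclid: 5239 = 6·845 + 169; 845 = 5·169 + 0. gcd = 169; 9971 mod 169 = 0. Yes.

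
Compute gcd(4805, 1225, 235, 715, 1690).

gcd(4805, 1225): 4805 = 3·1225 + 1130; 1225 = 1·1130 + 95; 1130 = 11·95 + 85; 95 = 1·85 + 10; 85 = 8·10 + 5; 10 = 2·5 + 0 → 5
gcd(5, 235): 235 = 47·5 + 0 → 5
gcd(5, 715): 715 = 143·5 + 0 → 5
gcd(5, 1690): 1690 = 338·5 + 0 → 5

5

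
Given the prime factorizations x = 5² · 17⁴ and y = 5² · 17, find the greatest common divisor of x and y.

min exponent per shared prime: 5² · 17 = 425

425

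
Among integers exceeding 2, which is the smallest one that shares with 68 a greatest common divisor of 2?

68 = 2·34. Any k with gcd(k, 68) = 2 is a multiple of 2, say 2s, with s coprime to 34.
Need s > 2/2, so s ≥ 2. First s ≥ 2 with gcd(s, 34) = 1 is s = 3. Thus k = 2·3 = 6.

6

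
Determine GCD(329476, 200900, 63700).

196

gcd(329476, 200900): 329476 = 1·200900 + 128576; 200900 = 1·128576 + 72324; 128576 = 1·72324 + 56252; 72324 = 1·56252 + 16072; 56252 = 3·16072 + 8036; 16072 = 2·8036 + 0 → 8036
gcd(8036, 63700): 63700 = 7·8036 + 7448; 8036 = 1·7448 + 588; 7448 = 12·588 + 392; 588 = 1·392 + 196; 392 = 2·196 + 0 → 196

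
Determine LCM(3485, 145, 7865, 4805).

152775210445

lcm(3485, 145) = 3485·145/gcd = 505325/5 = 101065
lcm(101065, 7865) = 101065·7865/gcd = 794876225/5 = 158975245
lcm(158975245, 4805) = 158975245·4805/gcd = 763876052225/5 = 152775210445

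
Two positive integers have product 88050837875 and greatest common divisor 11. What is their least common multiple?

gcd·lcm = product, so lcm = 88050837875/11 = 8004621625.

8004621625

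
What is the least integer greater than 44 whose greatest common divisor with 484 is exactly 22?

Multiples of 22 above 44: 22·3, 22·4, … . Need the cofactor coprime to 484/22 = 22.
Checking s = 3, 4, … the first with gcd(s, 22) = 1 is s = 3, giving 66.

66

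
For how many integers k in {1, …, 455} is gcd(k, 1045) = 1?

314

Prime factors of 1045: 5, 11, 19. Count integers ≤ 455 divisible by none of them.
By inclusion–exclusion: 455 − ⌊455/5⌋ − ⌊455/11⌋ − ⌊455/19⌋ + ⌊455/55⌋ + ⌊455/95⌋ + ⌊455/209⌋ − ⌊455/1045⌋ = 314.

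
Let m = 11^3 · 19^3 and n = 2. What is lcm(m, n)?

18258658

max exponent per prime: 2 · 11^3 · 19^3 = 18258658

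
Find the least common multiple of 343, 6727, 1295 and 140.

243921020

lcm(343, 6727) = 343·6727/gcd = 2307361/7 = 329623
lcm(329623, 1295) = 329623·1295/gcd = 426861785/7 = 60980255
lcm(60980255, 140) = 60980255·140/gcd = 8537235700/35 = 243921020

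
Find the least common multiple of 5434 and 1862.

266266

5434 = 2 · 11 · 13 · 19; 1862 = 2 · 7² · 19
max exponents: 2 · 7² · 11 · 13 · 19 = 266266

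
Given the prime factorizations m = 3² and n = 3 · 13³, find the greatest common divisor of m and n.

3

min exponent per shared prime: 3 = 3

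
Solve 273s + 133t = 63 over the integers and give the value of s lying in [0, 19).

9

gcd(273, 133) = 7 (Euclid: 273 = 2·133 + 7; 133 = 19·7 + 0), and 7 | 63.
Extended Euclid: 273·(1) + 133·(-2) = 7. Scale by 9: s₀ = 9.
General solution s = s₀ + 19k; reducing mod 19 gives s = 9 (and t = -18).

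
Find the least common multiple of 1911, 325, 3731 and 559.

84227325

lcm(1911, 325) = 1911·325/gcd = 621075/13 = 47775
lcm(47775, 3731) = 47775·3731/gcd = 178248525/91 = 1958775
lcm(1958775, 559) = 1958775·559/gcd = 1094955225/13 = 84227325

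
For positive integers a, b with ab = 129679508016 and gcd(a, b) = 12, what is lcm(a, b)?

Since gcd(a,b)·lcm(a,b) = ab, lcm = 129679508016/12 = 10806625668.

10806625668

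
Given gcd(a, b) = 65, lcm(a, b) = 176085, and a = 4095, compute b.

a·b = gcd·lcm = 65·176085 = 11445525, so b = 11445525/4095 = 2795.

2795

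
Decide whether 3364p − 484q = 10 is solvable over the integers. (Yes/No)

No

By Bézout, 3364p − 484q = 10 has integer solutions iff gcd(3364, 484) | 10.
Euclid: 3364 = 6·484 + 460; 484 = 1·460 + 24; 460 = 19·24 + 4; 24 = 6·4 + 0. gcd = 4; 10 mod 4 = 2. No.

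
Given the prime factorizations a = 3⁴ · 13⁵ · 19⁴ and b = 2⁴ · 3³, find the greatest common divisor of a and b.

min exponent per shared prime: 3³ = 27

27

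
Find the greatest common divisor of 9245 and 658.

1

Euclid: 9245 = 14·658 + 33; 658 = 19·33 + 31; 33 = 1·31 + 2; 31 = 15·2 + 1; 2 = 2·1 + 0. Last nonzero remainder: 1.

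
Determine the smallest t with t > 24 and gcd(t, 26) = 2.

28

gcd(t, 26) = 2 forces 2 | t; write t = 2s. Then gcd(2s, 2·13) = 2·gcd(s, 13), so need gcd(s, 13) = 1.
2s > 24 gives s ≥ 13. The least s ≥ 13 coprime to 13 is 14, so t = 2·14 = 28.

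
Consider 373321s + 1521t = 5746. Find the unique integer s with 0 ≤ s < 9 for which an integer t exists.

4

Reduce mod 1521: 373321s ≡ 5746 (mod 1521). With g = gcd(373321, 1521) = 169 dividing 5746, divide through: 2209s ≡ 34 (mod 9).
Since gcd(2209, 9) = 1, s ≡ 34·(2209)⁻¹ ≡ 4 (mod 9). Smallest non-negative: 4.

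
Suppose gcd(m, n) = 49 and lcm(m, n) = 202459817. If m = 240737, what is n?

m·n = gcd·lcm = 49·202459817 = 9920531033, so n = 9920531033/240737 = 41209.

41209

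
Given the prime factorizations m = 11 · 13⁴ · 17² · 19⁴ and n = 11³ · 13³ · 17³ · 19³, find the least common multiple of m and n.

max exponent per prime: 11³ · 13⁴ · 17³ · 19⁴ = 24339554937569443

24339554937569443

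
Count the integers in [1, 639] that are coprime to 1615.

456

Prime factors of 1615: 5, 17, 19. Count integers ≤ 639 divisible by none of them.
By inclusion–exclusion: 639 − ⌊639/5⌋ − ⌊639/17⌋ − ⌊639/19⌋ + ⌊639/85⌋ + ⌊639/95⌋ + ⌊639/323⌋ − ⌊639/1615⌋ = 456.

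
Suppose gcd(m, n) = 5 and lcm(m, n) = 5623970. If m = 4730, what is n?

5945

m·n = gcd·lcm = 5·5623970 = 28119850, so n = 28119850/4730 = 5945.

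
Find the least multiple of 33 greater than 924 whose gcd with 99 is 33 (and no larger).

Multiples of 33 above 924: 33·29, 33·30, … . Need the cofactor coprime to 99/33 = 3.
Checking s = 29, 30, … the first with gcd(s, 3) = 1 is s = 29, giving 957.

957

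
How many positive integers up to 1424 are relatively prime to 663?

825

663 = 3·13·17. Inclusion–exclusion on these primes:
1424 − ⌊1424/3⌋ − ⌊1424/13⌋ − ⌊1424/17⌋ + ⌊1424/39⌋ + ⌊1424/51⌋ + ⌊1424/221⌋ − ⌊1424/663⌋ = 825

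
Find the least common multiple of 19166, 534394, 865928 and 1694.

782178904954216

lcm(19166, 534394) = 19166·534394/gcd = 10242195404/14 = 731585386
lcm(731585386, 865928) = 731585386·865928/gcd = 633500270128208/98 = 6464288470696
lcm(6464288470696, 1694) = 6464288470696·1694/gcd = 10950504669359024/14 = 782178904954216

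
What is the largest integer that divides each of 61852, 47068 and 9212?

gcd(61852, 47068): 61852 = 1·47068 + 14784; 47068 = 3·14784 + 2716; 14784 = 5·2716 + 1204; 2716 = 2·1204 + 308; 1204 = 3·308 + 280; 308 = 1·280 + 28; 280 = 10·28 + 0 → 28
gcd(28, 9212): 9212 = 329·28 + 0 → 28

28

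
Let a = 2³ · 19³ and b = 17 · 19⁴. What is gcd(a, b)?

min exponent per shared prime: 19³ = 6859

6859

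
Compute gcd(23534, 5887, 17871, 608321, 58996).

7

23534 = 2 · 7 · 41²; 5887 = 7 · 29²; 17871 = 3 · 7 · 23 · 37; 608321 = 7 · 43² · 47; 58996 = 2² · 7³ · 43
gcd takes min exponent of each prime: 7 = 7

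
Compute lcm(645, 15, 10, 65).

16770

645 = 3 · 5 · 43; 15 = 3 · 5; 10 = 2 · 5; 65 = 5 · 13
lcm takes max exponent of each prime: 2 · 3 · 5 · 13 · 43 = 16770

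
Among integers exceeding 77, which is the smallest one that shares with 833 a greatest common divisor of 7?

84

gcd(x, 833) = 7 forces 7 | x; write x = 7s. Then gcd(7s, 7·119) = 7·gcd(s, 119), so need gcd(s, 119) = 1.
7s > 77 gives s ≥ 12. The least s ≥ 12 coprime to 119 is 12, so x = 7·12 = 84.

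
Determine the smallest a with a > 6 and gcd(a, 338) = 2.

Multiples of 2 above 6: 2·4, 2·5, … . Need the cofactor coprime to 338/2 = 169.
Checking s = 4, 5, … the first with gcd(s, 169) = 1 is s = 4, giving 8.

8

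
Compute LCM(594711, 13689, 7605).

26761995

lcm(594711, 13689) = 594711·13689/gcd = 8140998879/1521 = 5352399
lcm(5352399, 7605) = 5352399·7605/gcd = 40704994395/1521 = 26761995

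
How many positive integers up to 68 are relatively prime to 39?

Prime factors of 39: 3, 13. Count integers ≤ 68 divisible by none of them.
By inclusion–exclusion: 68 − ⌊68/3⌋ − ⌊68/13⌋ + ⌊68/39⌋ = 42.

42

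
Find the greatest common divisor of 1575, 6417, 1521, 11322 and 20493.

gcd(1575, 6417): 6417 = 4·1575 + 117; 1575 = 13·117 + 54; 117 = 2·54 + 9; 54 = 6·9 + 0 → 9
gcd(9, 1521): 1521 = 169·9 + 0 → 9
gcd(9, 11322): 11322 = 1258·9 + 0 → 9
gcd(9, 20493): 20493 = 2277·9 + 0 → 9

9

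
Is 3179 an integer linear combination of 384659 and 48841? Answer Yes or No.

Yes

By Bézout, 384659s + 48841t = 3179 has integer solutions iff gcd(384659, 48841) | 3179.
Euclid: 384659 = 7·48841 + 42772; 48841 = 1·42772 + 6069; 42772 = 7·6069 + 289; 6069 = 21·289 + 0. gcd = 289; 3179 mod 289 = 0. Yes.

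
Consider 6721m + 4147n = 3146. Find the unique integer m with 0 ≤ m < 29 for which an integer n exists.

gcd(6721, 4147) = 143 (Euclid: 6721 = 1·4147 + 2574; 4147 = 1·2574 + 1573; 2574 = 1·1573 + 1001; 1573 = 1·1001 + 572; 1001 = 1·572 + 429; 572 = 1·429 + 143; 429 = 3·143 + 0), and 143 | 3146.
Extended Euclid: 6721·(-8) + 4147·(13) = 143. Scale by 22: m₀ = -176.
General solution m = m₀ + 29t; reducing mod 29 gives m = 27 (and n = -43).

27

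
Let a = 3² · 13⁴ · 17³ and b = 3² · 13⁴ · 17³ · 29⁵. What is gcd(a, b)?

1262881737

min exponent per shared prime: 3² · 13⁴ · 17³ = 1262881737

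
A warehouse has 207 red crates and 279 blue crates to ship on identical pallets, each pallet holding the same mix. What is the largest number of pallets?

9

Euclid: 279 = 1·207 + 72; 207 = 2·72 + 63; 72 = 1·63 + 9; 63 = 7·9 + 0. Last nonzero remainder: 9.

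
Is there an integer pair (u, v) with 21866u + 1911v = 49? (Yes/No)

No

gcd(21866, 1911): 21866 = 11·1911 + 845; 1911 = 2·845 + 221; 845 = 3·221 + 182; 221 = 1·182 + 39; 182 = 4·39 + 26; 39 = 1·26 + 13; 26 = 2·13 + 0 → 13
13 does not divide 49, so a solution does not exist.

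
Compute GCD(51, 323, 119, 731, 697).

51 = 3 · 17; 323 = 17 · 19; 119 = 7 · 17; 731 = 17 · 43; 697 = 17 · 41
gcd takes min exponent of each prime: 17 = 17

17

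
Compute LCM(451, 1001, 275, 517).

48223175

451 = 11 · 41; 1001 = 7 · 11 · 13; 275 = 5² · 11; 517 = 11 · 47
lcm takes max exponent of each prime: 5² · 7 · 11 · 13 · 41 · 47 = 48223175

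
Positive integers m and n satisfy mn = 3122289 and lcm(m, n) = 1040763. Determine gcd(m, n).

3

From gcd × lcm = mn: gcd = 3122289 / 1040763 = 3.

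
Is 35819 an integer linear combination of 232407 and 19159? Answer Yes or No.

By Bézout, 232407u − 19159v = 35819 has integer solutions iff gcd(232407, 19159) | 35819.
Euclid: 232407 = 12·19159 + 2499; 19159 = 7·2499 + 1666; 2499 = 1·1666 + 833; 1666 = 2·833 + 0. gcd = 833; 35819 mod 833 = 0. Yes.

Yes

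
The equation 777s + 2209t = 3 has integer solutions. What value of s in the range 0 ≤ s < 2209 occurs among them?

gcd(777, 2209) = 1 (Euclid: 2209 = 2·777 + 655; 777 = 1·655 + 122; 655 = 5·122 + 45; 122 = 2·45 + 32; 45 = 1·32 + 13; 32 = 2·13 + 6; 13 = 2·6 + 1; 6 = 6·1 + 0), and 1 | 3.
Extended Euclid: 777·(-344) + 2209·(121) = 1. Scale by 3: s₀ = -1032.
General solution s = s₀ + 2209k; reducing mod 2209 gives s = 1177 (and t = -414).

1177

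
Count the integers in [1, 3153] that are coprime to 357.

1696

357 = 3·7·17. Inclusion–exclusion on these primes:
3153 − ⌊3153/3⌋ − ⌊3153/7⌋ − ⌊3153/17⌋ + ⌊3153/21⌋ + ⌊3153/51⌋ + ⌊3153/119⌋ − ⌊3153/357⌋ = 1696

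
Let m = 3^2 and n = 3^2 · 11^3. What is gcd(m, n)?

9

min exponent per shared prime: 3^2 = 9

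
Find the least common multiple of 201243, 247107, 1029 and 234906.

3784106156838

201243 = 3 · 7² · 37²; 247107 = 3 · 7² · 41²; 1029 = 3 · 7³; 234906 = 2 · 3 · 7² · 17 · 47
lcm takes max exponent of each prime: 2 · 3 · 7³ · 17 · 37² · 41² · 47 = 3784106156838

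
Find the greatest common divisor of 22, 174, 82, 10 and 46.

2

gcd(22, 174): 174 = 7·22 + 20; 22 = 1·20 + 2; 20 = 10·2 + 0 → 2
gcd(2, 82): 82 = 41·2 + 0 → 2
gcd(2, 10): 10 = 5·2 + 0 → 2
gcd(2, 46): 46 = 23·2 + 0 → 2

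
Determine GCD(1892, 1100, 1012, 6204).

gcd(1892, 1100): 1892 = 1·1100 + 792; 1100 = 1·792 + 308; 792 = 2·308 + 176; 308 = 1·176 + 132; 176 = 1·132 + 44; 132 = 3·44 + 0 → 44
gcd(44, 1012): 1012 = 23·44 + 0 → 44
gcd(44, 6204): 6204 = 141·44 + 0 → 44

44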